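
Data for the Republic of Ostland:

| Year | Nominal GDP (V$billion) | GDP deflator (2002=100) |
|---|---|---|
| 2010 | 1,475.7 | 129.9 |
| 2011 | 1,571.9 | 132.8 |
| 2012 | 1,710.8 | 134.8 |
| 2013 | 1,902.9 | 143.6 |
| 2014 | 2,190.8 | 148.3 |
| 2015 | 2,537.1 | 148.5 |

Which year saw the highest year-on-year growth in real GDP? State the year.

2011: real = 1571.9/1.328 = 1183.66; growth vs 2010 (1136.03) = 4.19%.
2012: real = 1710.8/1.348 = 1269.14; growth vs 2011 (1183.66) = 7.22%.
2013: real = 1902.9/1.436 = 1325.14; growth vs 2012 (1269.14) = 4.41%.
2014: real = 2190.8/1.483 = 1477.28; growth vs 2013 (1325.14) = 11.48%.
2015: real = 2537.1/1.485 = 1708.48; growth vs 2014 (1477.28) = 15.65%.

2015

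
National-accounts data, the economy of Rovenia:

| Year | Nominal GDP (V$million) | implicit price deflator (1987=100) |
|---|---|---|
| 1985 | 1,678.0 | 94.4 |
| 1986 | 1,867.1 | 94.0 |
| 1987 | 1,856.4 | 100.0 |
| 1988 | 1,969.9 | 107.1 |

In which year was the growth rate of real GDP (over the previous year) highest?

1986: real = 1867.1/0.940 = 1986.28; growth vs 1985 (1777.54) = 11.74%.
1987: real = 1856.4/1.000 = 1856.40; growth vs 1986 (1986.28) = -6.54%.
1988: real = 1969.9/1.071 = 1839.31; growth vs 1987 (1856.40) = -0.92%.

1986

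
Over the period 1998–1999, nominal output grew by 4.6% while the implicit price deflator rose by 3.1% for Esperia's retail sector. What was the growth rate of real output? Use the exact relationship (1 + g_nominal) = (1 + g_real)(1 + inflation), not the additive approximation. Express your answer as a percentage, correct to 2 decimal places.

1.45%

(1 + g_nom) = (1 + g_real)(1 + π), so g_real = 1.0460 / 1.0310 − 1 = 0.01455.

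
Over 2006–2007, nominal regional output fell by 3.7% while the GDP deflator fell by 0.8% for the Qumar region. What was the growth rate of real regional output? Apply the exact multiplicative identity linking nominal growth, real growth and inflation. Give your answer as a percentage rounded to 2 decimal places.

-2.92%

(1 + g_nom) = (1 + g_real)(1 + π), so g_real = 0.9630 / 0.9920 − 1 = -0.02923.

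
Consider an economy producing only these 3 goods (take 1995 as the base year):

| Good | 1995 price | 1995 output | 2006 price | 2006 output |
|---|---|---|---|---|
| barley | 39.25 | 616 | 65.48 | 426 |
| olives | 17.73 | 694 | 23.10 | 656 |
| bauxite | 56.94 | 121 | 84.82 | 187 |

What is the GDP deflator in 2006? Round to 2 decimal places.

151.05

Nominal GDP 2006 = 65.48·426 + 23.10·656 + 84.82·187 = 58909.42.
Real GDP 2006 (at 1995 prices) = 39.25·426 + 17.73·656 + 56.94·187 = 38999.16.
Deflator = Nominal/Real × 100 = 58909.42/38999.16 × 100 = 151.053.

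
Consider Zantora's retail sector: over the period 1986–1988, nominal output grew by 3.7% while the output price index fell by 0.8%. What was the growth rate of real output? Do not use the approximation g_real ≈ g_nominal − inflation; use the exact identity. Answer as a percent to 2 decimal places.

4.54%

(1 + g_nom) = (1 + g_real)(1 + π), so g_real = 1.0370 / 0.9920 − 1 = 0.04536.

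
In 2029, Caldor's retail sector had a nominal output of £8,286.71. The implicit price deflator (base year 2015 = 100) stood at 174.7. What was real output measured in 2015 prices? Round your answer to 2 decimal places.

Real output = Nominal / (implicit price deflator/100) = 8286.71 / 1.747 = 4743.39.

£4,743.39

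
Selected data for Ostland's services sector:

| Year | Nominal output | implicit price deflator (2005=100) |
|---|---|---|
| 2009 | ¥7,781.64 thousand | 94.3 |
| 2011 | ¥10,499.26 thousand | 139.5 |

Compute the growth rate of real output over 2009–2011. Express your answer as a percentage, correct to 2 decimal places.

-8.79%

Deflate each year: 2009 → 7781.64/0.943 = 8252.00; 2011 → 10499.26/1.395 = 7526.35.
So real output changed by 7526.35/8252.00 − 1 = -0.0879, i.e. -8.79%.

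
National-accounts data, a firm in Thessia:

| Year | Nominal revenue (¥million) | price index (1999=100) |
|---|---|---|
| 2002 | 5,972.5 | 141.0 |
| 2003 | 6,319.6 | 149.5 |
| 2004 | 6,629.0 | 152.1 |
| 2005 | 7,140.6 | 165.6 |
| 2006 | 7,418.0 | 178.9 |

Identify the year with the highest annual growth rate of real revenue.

2003: real = 6319.6/1.495 = 4227.16; growth vs 2002 (4235.82) = -0.20%.
2004: real = 6629.0/1.521 = 4358.32; growth vs 2003 (4227.16) = 3.10%.
2005: real = 7140.6/1.656 = 4311.96; growth vs 2004 (4358.32) = -1.06%.
2006: real = 7418.0/1.789 = 4146.45; growth vs 2005 (4311.96) = -3.84%.

2004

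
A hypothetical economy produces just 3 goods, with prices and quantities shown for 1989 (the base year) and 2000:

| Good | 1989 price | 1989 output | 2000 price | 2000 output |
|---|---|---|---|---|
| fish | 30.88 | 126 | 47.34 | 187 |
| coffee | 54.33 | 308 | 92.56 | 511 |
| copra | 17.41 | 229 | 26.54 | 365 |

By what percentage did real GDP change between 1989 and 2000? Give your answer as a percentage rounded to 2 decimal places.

Real GDP 1989 = Nominal GDP 1989 = 30.88·126 + 54.33·308 + 17.41·229 = 24611.41.
Real GDP 2000 (at 1989 prices) = 30.88·187 + 54.33·511 + 17.41·365 = 39891.84.
Real growth = 39891.84/24611.41 − 1 = 0.6209.

62.09%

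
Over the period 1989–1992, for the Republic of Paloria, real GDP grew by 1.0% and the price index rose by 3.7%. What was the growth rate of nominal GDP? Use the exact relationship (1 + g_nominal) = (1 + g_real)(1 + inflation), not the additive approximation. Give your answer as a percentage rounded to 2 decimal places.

(1 + g_nom) = (1 + g_real)(1 + π) = 1.0100 × 1.0370 = 1.04737.

4.74%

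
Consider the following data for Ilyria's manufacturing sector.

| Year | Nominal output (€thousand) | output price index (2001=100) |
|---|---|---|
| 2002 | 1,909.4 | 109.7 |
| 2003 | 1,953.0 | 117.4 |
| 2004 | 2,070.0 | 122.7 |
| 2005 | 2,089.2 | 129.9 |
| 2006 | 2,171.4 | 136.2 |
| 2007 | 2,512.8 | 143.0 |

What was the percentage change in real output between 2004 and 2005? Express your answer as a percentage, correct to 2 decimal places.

Real output 2004 = 2070.0/1.227 = 1687.04.
Real output 2005 = 2089.2/1.299 = 1608.31.
Change = 1608.31/1687.04 − 1 = -0.0467.

-4.67%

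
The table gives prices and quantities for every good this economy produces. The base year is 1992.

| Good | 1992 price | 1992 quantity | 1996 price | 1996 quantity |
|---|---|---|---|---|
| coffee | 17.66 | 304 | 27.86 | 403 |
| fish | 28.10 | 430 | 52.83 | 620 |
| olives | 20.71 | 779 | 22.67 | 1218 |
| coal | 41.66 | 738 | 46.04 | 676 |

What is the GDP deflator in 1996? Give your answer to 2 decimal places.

131.81

Nominal GDP 1996 = 27.86·403 + 52.83·620 + 22.67·1218 + 46.04·676 = 102717.28.
Real GDP 1996 (at 1992 prices) = 17.66·403 + 28.10·620 + 20.71·1218 + 41.66·676 = 77925.92.
Deflator = Nominal/Real × 100 = 102717.28/77925.92 × 100 = 131.814.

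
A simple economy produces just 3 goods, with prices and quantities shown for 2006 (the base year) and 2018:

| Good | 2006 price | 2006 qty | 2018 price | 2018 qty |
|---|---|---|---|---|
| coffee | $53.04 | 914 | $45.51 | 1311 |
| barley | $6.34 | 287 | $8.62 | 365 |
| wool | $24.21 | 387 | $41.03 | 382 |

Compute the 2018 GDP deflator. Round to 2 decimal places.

Nominal GDP 2018 = 45.51·1311 + 8.62·365 + 41.03·382 = 78483.37.
Real GDP 2018 (at 2006 prices) = 53.04·1311 + 6.34·365 + 24.21·382 = 81097.76.
Deflator = Nominal/Real × 100 = 78483.37/81097.76 × 100 = 96.776.

96.78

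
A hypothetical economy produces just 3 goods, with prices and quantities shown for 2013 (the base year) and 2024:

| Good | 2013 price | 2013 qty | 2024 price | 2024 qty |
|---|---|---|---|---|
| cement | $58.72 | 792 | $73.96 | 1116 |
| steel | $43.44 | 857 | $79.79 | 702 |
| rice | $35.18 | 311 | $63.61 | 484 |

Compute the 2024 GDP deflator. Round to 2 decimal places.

Nominal GDP 2024 = 73.96·1116 + 79.79·702 + 63.61·484 = 169339.18.
Real GDP 2024 (at 2013 prices) = 58.72·1116 + 43.44·702 + 35.18·484 = 113053.52.
Deflator = Nominal/Real × 100 = 169339.18/113053.52 × 100 = 149.787.

149.79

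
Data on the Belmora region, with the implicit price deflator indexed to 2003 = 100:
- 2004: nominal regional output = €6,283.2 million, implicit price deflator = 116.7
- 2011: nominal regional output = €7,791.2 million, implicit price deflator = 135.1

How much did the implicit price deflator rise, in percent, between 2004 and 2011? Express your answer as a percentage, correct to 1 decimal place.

Price-level change = 135.1 / 116.7 − 1 = 0.1577.

15.8%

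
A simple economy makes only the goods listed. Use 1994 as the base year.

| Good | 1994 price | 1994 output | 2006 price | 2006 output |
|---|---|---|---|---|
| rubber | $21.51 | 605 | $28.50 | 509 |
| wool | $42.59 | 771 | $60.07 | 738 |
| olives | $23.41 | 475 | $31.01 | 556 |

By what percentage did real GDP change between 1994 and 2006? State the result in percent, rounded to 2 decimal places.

-2.76%

Real GDP 1994 = Nominal GDP 1994 = 21.51·605 + 42.59·771 + 23.41·475 = 56970.19.
Real GDP 2006 (at 1994 prices) = 21.51·509 + 42.59·738 + 23.41·556 = 55395.97.
Real growth = 55395.97/56970.19 − 1 = -0.0276.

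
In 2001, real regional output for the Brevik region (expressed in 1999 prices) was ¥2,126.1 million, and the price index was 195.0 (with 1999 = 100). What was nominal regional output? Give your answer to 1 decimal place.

Nominal regional output = Real × (price index/100) = 2126.1 × 1.950 = 4145.90.

¥4,145.9 million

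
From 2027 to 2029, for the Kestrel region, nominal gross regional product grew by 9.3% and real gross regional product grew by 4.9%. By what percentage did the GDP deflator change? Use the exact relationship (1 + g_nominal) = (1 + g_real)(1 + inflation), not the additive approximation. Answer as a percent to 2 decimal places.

4.19%

(1 + g_nom) = (1 + g_real)(1 + π), so π = 1.0930 / 1.0490 − 1 = 0.04194.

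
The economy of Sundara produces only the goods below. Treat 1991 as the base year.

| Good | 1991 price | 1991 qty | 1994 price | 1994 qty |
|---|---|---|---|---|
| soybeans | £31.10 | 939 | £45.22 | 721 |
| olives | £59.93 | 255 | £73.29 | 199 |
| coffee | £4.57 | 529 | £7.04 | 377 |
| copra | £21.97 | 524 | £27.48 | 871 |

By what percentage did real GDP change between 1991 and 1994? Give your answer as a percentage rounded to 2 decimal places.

-5.49%

Real GDP 1991 = Nominal GDP 1991 = 31.10·939 + 59.93·255 + 4.57·529 + 21.97·524 = 58414.86.
Real GDP 1994 (at 1991 prices) = 31.10·721 + 59.93·199 + 4.57·377 + 21.97·871 = 55207.93.
Real growth = 55207.93/58414.86 − 1 = -0.0549.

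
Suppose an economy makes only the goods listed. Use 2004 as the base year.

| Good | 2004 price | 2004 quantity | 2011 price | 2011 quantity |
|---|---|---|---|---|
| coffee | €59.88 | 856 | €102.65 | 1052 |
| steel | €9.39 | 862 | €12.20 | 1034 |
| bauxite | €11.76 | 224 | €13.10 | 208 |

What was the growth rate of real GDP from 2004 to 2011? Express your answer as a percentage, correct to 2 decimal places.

21.24%

Real GDP 2004 = Nominal GDP 2004 = 59.88·856 + 9.39·862 + 11.76·224 = 61985.70.
Real GDP 2011 (at 2004 prices) = 59.88·1052 + 9.39·1034 + 11.76·208 = 75149.10.
Real growth = 75149.10/61985.70 − 1 = 0.2124.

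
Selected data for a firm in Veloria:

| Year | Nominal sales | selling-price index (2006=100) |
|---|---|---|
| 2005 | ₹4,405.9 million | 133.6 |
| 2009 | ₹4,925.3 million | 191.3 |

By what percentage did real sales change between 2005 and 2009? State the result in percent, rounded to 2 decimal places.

-21.93%

Real sales 2005 = 4405.9 / 1.336 = 3297.83.
Real sales 2009 = 4925.3 / 1.913 = 2574.65.
Real growth = 2574.65 / 3297.83 − 1 = -0.2193.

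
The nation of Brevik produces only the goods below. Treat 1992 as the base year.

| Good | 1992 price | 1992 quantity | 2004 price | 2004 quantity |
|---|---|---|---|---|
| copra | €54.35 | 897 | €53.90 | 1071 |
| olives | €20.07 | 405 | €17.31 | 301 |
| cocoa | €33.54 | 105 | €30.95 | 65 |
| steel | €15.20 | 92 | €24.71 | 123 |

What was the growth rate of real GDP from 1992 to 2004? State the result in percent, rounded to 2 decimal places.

10.52%

Real GDP 1992 = Nominal GDP 1992 = 54.35·897 + 20.07·405 + 33.54·105 + 15.20·92 = 61800.40.
Real GDP 2004 (at 1992 prices) = 54.35·1071 + 20.07·301 + 33.54·65 + 15.20·123 = 68299.62.
Real growth = 68299.62/61800.40 − 1 = 0.1052.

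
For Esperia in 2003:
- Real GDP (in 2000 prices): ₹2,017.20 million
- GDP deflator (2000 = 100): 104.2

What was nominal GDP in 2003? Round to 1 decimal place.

₹2,101.9 million

Nominal GDP = Real × (GDP deflator/100) = 2017.20 × 1.042 = 2101.92.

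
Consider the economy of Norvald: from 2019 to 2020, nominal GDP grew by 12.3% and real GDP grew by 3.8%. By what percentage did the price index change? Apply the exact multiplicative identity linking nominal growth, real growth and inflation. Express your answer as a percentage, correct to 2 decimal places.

8.19%

(1 + g_nom) = (1 + g_real)(1 + π), so π = 1.1230 / 1.0380 − 1 = 0.08189.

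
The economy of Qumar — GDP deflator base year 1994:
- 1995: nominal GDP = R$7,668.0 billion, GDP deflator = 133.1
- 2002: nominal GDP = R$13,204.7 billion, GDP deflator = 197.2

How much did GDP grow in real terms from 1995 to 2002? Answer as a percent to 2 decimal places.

Deflate each year: 1995 → 7668.0/1.331 = 5761.08; 2002 → 13204.7/1.972 = 6696.10.
So real GDP changed by 6696.10/5761.08 − 1 = 0.1623, i.e. 16.23%.

16.23%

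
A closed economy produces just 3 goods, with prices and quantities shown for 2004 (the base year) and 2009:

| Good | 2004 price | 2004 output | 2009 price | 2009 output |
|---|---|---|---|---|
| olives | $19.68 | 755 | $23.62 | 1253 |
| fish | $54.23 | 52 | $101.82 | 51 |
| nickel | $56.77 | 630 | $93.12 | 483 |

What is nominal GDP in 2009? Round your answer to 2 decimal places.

Nominal GDP 2009 = Σ (p_2009 × q_2009) = 23.62·1253 + 101.82·51 + 93.12·483 = 79765.64.

$79765.64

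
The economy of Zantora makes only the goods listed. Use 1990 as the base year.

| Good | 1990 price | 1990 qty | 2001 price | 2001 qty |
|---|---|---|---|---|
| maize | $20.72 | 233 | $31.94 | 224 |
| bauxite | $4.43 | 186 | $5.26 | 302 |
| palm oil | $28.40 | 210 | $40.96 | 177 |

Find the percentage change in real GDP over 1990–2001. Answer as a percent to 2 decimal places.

Real GDP 1990 = Nominal GDP 1990 = 20.72·233 + 4.43·186 + 28.40·210 = 11615.74.
Real GDP 2001 (at 1990 prices) = 20.72·224 + 4.43·302 + 28.40·177 = 11005.94.
Real growth = 11005.94/11615.74 − 1 = -0.0525.

-5.25%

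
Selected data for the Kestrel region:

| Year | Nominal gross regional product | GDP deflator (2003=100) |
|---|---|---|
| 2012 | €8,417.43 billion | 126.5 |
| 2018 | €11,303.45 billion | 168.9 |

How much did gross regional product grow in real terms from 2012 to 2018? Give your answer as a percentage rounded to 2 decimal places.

Real gross regional product 2012 = 8417.43 / 1.265 = 6654.09.
Real gross regional product 2018 = 11303.45 / 1.689 = 6692.39.
Real growth = 6692.39 / 6654.09 − 1 = 0.0058.

0.58%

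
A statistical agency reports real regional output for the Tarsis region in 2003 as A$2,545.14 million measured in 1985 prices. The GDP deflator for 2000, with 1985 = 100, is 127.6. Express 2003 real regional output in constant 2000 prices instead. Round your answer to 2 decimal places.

Real regional output in 2000 prices = Real regional output in 1985 prices × (P_2000/P_1985) = 2545.14 × 1.276 = 3247.60.

A$3,247.60 million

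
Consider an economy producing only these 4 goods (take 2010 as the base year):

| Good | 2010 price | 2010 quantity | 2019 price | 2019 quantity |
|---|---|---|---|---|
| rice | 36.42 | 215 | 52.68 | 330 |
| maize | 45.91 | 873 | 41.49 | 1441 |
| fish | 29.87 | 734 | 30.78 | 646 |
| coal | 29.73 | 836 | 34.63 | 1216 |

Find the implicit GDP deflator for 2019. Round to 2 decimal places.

104.15

Nominal GDP 2019 = 52.68·330 + 41.49·1441 + 30.78·646 + 34.63·1216 = 139165.45.
Real GDP 2019 (at 2010 prices) = 36.42·330 + 45.91·1441 + 29.87·646 + 29.73·1216 = 133622.61.
Deflator = Nominal/Real × 100 = 139165.45/133622.61 × 100 = 104.148.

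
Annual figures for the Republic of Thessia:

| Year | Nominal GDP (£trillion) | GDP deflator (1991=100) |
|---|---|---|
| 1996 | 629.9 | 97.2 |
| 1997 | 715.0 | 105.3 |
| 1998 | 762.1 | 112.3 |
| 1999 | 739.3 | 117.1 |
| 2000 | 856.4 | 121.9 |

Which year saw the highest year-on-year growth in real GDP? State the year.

2000

1997: real = 715.0/1.053 = 679.01; growth vs 1996 (648.05) = 4.78%.
1998: real = 762.1/1.123 = 678.63; growth vs 1997 (679.01) = -0.06%.
1999: real = 739.3/1.171 = 631.34; growth vs 1998 (678.63) = -6.97%.
2000: real = 856.4/1.219 = 702.54; growth vs 1999 (631.34) = 11.28%.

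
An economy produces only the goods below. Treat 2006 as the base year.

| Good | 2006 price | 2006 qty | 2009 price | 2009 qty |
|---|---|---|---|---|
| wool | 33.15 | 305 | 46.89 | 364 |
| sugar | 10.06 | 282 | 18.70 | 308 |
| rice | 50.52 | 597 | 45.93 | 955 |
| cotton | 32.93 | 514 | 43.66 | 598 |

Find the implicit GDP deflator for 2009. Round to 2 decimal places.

Nominal GDP 2009 = 46.89·364 + 18.70·308 + 45.93·955 + 43.66·598 = 92799.39.
Real GDP 2009 (at 2006 prices) = 33.15·364 + 10.06·308 + 50.52·955 + 32.93·598 = 83103.82.
Deflator = Nominal/Real × 100 = 92799.39/83103.82 × 100 = 111.667.

111.67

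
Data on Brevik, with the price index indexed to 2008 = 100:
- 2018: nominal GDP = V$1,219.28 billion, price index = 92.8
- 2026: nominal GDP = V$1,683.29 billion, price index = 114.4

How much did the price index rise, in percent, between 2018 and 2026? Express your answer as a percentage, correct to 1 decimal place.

Price-level change = 114.4 / 92.8 − 1 = 0.2328.

23.3%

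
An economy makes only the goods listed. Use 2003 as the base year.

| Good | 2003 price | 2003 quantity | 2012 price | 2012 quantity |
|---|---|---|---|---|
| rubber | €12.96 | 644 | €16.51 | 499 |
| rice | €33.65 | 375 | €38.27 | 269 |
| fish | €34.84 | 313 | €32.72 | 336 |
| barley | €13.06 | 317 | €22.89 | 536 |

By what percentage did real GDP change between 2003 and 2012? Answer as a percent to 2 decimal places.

Real GDP 2003 = Nominal GDP 2003 = 12.96·644 + 33.65·375 + 34.84·313 + 13.06·317 = 36009.93.
Real GDP 2012 (at 2003 prices) = 12.96·499 + 33.65·269 + 34.84·336 + 13.06·536 = 34225.29.
Real growth = 34225.29/36009.93 − 1 = -0.0496.

-4.96%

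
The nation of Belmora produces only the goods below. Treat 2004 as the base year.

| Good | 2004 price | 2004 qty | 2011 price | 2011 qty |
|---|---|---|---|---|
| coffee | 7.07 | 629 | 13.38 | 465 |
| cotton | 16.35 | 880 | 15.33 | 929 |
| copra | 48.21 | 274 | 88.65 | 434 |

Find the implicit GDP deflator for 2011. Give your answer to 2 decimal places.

Nominal GDP 2011 = 13.38·465 + 15.33·929 + 88.65·434 = 58937.37.
Real GDP 2011 (at 2004 prices) = 7.07·465 + 16.35·929 + 48.21·434 = 39399.84.
Deflator = Nominal/Real × 100 = 58937.37/39399.84 × 100 = 149.588.

149.59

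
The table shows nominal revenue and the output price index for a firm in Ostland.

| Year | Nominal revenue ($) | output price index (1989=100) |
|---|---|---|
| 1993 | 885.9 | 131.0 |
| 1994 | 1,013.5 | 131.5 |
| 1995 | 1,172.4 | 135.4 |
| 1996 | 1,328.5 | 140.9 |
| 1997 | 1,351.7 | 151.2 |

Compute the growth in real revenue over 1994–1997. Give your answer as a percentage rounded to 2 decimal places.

Real revenue 1994 = 1013.5/1.315 = 770.72.
Real revenue 1997 = 1351.7/1.512 = 893.98.
Change = 893.98/770.72 − 1 = 0.1599.

15.99%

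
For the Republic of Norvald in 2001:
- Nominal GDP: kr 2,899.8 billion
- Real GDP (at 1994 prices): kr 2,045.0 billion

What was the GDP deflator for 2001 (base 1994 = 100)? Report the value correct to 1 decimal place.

141.8

GDP deflator = (Nominal / Real) × 100 = 2899.8 / 2045.0 × 100 = 141.80.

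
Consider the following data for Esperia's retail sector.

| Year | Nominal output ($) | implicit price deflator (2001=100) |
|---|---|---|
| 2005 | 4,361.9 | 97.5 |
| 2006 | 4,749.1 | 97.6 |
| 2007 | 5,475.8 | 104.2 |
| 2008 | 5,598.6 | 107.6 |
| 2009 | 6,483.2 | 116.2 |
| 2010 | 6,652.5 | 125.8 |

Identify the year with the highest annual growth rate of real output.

2006

2006: real = 4749.1/0.976 = 4865.88; growth vs 2005 (4473.74) = 8.77%.
2007: real = 5475.8/1.042 = 5255.09; growth vs 2006 (4865.88) = 8.00%.
2008: real = 5598.6/1.076 = 5203.16; growth vs 2007 (5255.09) = -0.99%.
2009: real = 6483.2/1.162 = 5579.35; growth vs 2008 (5203.16) = 7.23%.
2010: real = 6652.5/1.258 = 5288.16; growth vs 2009 (5579.35) = -5.22%.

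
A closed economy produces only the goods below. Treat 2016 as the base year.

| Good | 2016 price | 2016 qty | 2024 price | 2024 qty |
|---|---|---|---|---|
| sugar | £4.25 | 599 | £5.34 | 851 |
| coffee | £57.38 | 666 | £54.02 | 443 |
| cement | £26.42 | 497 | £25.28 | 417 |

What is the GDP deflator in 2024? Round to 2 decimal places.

Nominal GDP 2024 = 5.34·851 + 54.02·443 + 25.28·417 = 39016.96.
Real GDP 2024 (at 2016 prices) = 4.25·851 + 57.38·443 + 26.42·417 = 40053.23.
Deflator = Nominal/Real × 100 = 39016.96/40053.23 × 100 = 97.413.

97.41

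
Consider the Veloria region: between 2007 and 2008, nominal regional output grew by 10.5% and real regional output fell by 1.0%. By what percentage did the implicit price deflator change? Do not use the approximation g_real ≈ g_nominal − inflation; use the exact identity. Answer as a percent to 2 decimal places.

(1 + g_nom) = (1 + g_real)(1 + π), so π = 1.1050 / 0.9900 − 1 = 0.11616.

11.62%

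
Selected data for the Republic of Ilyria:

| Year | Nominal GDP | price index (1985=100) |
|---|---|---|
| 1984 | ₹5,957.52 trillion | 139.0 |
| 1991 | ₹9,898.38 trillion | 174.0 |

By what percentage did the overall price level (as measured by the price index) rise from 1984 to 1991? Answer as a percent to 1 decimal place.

25.2%

Price-level change = 174.0 / 139.0 − 1 = 0.2518.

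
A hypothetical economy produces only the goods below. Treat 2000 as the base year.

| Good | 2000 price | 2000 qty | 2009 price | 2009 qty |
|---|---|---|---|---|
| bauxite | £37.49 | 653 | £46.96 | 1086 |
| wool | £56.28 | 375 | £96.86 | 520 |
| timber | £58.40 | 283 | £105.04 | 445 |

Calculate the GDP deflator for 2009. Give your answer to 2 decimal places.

154.33

Nominal GDP 2009 = 46.96·1086 + 96.86·520 + 105.04·445 = 148108.56.
Real GDP 2009 (at 2000 prices) = 37.49·1086 + 56.28·520 + 58.40·445 = 95967.74.
Deflator = Nominal/Real × 100 = 148108.56/95967.74 × 100 = 154.332.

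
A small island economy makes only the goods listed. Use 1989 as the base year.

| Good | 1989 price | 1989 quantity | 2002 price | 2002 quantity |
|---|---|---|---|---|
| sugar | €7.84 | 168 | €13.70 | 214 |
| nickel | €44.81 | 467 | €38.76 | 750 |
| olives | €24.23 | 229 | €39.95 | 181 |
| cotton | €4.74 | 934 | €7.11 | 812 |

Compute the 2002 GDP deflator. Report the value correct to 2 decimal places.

Nominal GDP 2002 = 13.70·214 + 38.76·750 + 39.95·181 + 7.11·812 = 45006.07.
Real GDP 2002 (at 1989 prices) = 7.84·214 + 44.81·750 + 24.23·181 + 4.74·812 = 43519.77.
Deflator = Nominal/Real × 100 = 45006.07/43519.77 × 100 = 103.415.

103.42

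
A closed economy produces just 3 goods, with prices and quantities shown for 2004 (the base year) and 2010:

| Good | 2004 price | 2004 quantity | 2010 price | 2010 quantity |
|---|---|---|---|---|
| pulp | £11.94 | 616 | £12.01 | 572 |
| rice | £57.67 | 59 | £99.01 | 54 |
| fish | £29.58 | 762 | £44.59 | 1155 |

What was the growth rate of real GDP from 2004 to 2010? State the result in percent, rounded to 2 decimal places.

Real GDP 2004 = Nominal GDP 2004 = 11.94·616 + 57.67·59 + 29.58·762 = 33297.53.
Real GDP 2010 (at 2004 prices) = 11.94·572 + 57.67·54 + 29.58·1155 = 44108.76.
Real growth = 44108.76/33297.53 − 1 = 0.3247.

32.47%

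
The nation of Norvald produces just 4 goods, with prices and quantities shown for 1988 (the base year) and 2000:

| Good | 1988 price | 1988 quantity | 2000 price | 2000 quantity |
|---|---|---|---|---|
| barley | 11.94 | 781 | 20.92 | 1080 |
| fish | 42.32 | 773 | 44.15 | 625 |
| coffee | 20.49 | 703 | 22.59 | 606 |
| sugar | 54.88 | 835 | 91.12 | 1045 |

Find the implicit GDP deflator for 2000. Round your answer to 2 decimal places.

Nominal GDP 2000 = 20.92·1080 + 44.15·625 + 22.59·606 + 91.12·1045 = 159097.29.
Real GDP 2000 (at 1988 prices) = 11.94·1080 + 42.32·625 + 20.49·606 + 54.88·1045 = 109111.74.
Deflator = Nominal/Real × 100 = 159097.29/109111.74 × 100 = 145.811.

145.81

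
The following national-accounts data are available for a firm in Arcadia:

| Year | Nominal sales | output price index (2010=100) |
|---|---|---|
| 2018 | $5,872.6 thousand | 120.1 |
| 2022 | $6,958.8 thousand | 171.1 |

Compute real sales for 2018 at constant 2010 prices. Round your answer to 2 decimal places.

Real sales = Nominal / (output price index/100) = 5872.6 / 1.201 = 4889.76.

$4,889.76 thousand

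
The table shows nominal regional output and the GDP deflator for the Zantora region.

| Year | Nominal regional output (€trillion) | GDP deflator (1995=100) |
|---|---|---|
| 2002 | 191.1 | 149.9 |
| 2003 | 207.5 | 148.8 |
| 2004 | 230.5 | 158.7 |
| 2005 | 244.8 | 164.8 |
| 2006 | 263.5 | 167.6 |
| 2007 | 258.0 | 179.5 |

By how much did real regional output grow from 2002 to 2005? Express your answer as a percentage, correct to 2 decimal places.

16.52%

Real regional output 2002 = 191.1/1.499 = 127.48.
Real regional output 2005 = 244.8/1.648 = 148.54.
Change = 148.54/127.48 − 1 = 0.1652.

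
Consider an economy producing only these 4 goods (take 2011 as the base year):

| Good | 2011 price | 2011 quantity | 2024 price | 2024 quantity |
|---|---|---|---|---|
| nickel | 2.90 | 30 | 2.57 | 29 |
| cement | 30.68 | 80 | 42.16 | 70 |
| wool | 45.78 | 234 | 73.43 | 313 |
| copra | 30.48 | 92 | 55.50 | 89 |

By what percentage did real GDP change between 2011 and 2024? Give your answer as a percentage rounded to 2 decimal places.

20.02%

Real GDP 2011 = Nominal GDP 2011 = 2.90·30 + 30.68·80 + 45.78·234 + 30.48·92 = 16058.08.
Real GDP 2024 (at 2011 prices) = 2.90·29 + 30.68·70 + 45.78·313 + 30.48·89 = 19273.56.
Real growth = 19273.56/16058.08 − 1 = 0.2002.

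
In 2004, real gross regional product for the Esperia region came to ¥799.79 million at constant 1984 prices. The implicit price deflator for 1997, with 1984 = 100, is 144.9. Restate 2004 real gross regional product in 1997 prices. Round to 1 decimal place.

¥1,158.9 million

Real gross regional product in 1997 prices = Real gross regional product in 1984 prices × (P_1997/P_1984) = 799.79 × 1.449 = 1158.90.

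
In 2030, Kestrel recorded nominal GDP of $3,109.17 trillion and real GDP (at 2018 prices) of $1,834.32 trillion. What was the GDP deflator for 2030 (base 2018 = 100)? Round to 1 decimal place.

169.5

GDP deflator = (Nominal / Real) × 100 = 3109.17 / 1834.32 × 100 = 169.50.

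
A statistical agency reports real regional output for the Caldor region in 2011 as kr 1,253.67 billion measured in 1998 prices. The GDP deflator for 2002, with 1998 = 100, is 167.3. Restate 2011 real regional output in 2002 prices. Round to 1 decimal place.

kr 2,097.4 billion

Real regional output in 2002 prices = Real regional output in 1998 prices × (P_2002/P_1998) = 1253.67 × 1.673 = 2097.39.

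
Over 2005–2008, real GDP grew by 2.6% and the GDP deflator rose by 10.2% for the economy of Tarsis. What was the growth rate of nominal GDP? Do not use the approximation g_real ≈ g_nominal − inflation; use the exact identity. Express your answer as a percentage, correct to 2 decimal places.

13.07%

(1 + g_nom) = (1 + g_real)(1 + π) = 1.0260 × 1.1020 = 1.13065.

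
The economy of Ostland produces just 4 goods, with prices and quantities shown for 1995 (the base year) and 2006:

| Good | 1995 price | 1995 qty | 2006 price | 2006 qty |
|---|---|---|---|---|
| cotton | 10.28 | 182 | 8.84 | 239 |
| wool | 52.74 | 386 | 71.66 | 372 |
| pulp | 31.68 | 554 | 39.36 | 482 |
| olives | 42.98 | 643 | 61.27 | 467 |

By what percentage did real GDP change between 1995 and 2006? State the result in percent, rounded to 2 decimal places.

Real GDP 1995 = Nominal GDP 1995 = 10.28·182 + 52.74·386 + 31.68·554 + 42.98·643 = 67415.46.
Real GDP 2006 (at 1995 prices) = 10.28·239 + 52.74·372 + 31.68·482 + 42.98·467 = 57417.62.
Real growth = 57417.62/67415.46 − 1 = -0.1483.

-14.83%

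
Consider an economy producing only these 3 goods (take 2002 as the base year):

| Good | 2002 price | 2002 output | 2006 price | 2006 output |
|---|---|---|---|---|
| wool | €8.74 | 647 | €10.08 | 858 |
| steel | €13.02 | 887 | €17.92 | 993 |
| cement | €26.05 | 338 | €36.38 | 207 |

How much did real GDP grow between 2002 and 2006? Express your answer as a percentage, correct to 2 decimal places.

Real GDP 2002 = Nominal GDP 2002 = 8.74·647 + 13.02·887 + 26.05·338 = 26008.42.
Real GDP 2006 (at 2002 prices) = 8.74·858 + 13.02·993 + 26.05·207 = 25820.13.
Real growth = 25820.13/26008.42 − 1 = -0.0072.

-0.72%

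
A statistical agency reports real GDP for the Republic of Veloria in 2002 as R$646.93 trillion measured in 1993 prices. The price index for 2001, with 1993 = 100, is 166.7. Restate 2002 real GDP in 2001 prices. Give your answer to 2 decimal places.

Real GDP in 2001 prices = Real GDP in 1993 prices × (P_2001/P_1993) = 646.93 × 1.667 = 1078.43.

R$1,078.43 trillion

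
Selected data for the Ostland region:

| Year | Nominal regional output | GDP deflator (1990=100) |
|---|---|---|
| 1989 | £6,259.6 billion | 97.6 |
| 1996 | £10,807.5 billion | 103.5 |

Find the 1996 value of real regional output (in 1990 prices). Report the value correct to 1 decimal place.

Real regional output = Nominal / (GDP deflator/100) = 10807.5 / 1.035 = 10442.03.

£10,442.0 billion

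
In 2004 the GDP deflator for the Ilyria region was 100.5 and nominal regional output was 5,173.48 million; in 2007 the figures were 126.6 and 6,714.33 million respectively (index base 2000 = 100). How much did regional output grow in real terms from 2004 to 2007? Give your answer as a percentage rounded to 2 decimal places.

3.03%

Deflate each year: 2004 → 5173.48/1.005 = 5147.74; 2007 → 6714.33/1.266 = 5303.58.
So real regional output changed by 5303.58/5147.74 − 1 = 0.0303, i.e. 3.03%.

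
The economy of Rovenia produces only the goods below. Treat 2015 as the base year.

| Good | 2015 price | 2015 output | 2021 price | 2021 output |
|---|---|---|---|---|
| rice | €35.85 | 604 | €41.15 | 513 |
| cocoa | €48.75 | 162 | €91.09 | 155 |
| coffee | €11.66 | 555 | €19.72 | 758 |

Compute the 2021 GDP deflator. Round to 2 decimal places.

144.25

Nominal GDP 2021 = 41.15·513 + 91.09·155 + 19.72·758 = 50176.66.
Real GDP 2021 (at 2015 prices) = 35.85·513 + 48.75·155 + 11.66·758 = 34785.58.
Deflator = Nominal/Real × 100 = 50176.66/34785.58 × 100 = 144.246.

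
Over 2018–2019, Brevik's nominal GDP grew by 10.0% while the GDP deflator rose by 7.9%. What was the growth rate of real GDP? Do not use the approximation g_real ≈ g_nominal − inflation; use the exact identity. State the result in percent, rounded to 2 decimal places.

(1 + g_nom) = (1 + g_real)(1 + π), so g_real = 1.1000 / 1.0790 − 1 = 0.01946.

1.95%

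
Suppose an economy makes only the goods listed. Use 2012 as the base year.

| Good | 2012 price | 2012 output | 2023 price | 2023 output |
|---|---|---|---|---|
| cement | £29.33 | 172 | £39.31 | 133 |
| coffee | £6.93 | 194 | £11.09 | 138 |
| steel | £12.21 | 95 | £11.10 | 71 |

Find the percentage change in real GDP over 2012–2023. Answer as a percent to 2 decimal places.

-24.17%

Real GDP 2012 = Nominal GDP 2012 = 29.33·172 + 6.93·194 + 12.21·95 = 7549.13.
Real GDP 2023 (at 2012 prices) = 29.33·133 + 6.93·138 + 12.21·71 = 5724.14.
Real growth = 5724.14/7549.13 − 1 = -0.2417.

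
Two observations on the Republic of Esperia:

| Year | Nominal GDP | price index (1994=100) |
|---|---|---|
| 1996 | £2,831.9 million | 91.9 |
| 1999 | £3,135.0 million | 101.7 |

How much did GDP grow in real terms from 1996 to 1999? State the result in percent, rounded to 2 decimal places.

Deflate each year: 1996 → 2831.9/0.919 = 3081.50; 1999 → 3135.0/1.017 = 3082.60.
So real GDP changed by 3082.60/3081.50 − 1 = 0.0004, i.e. 0.04%.

0.04%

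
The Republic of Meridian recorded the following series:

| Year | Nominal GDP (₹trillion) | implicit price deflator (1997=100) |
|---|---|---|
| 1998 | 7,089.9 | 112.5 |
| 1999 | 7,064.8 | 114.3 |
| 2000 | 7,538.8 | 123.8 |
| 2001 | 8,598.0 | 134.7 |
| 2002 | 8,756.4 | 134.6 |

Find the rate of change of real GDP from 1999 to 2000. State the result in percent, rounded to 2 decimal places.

-1.48%

Real GDP 1999 = 7064.8/1.143 = 6180.93.
Real GDP 2000 = 7538.8/1.238 = 6089.50.
Change = 6089.50/6180.93 − 1 = -0.0148.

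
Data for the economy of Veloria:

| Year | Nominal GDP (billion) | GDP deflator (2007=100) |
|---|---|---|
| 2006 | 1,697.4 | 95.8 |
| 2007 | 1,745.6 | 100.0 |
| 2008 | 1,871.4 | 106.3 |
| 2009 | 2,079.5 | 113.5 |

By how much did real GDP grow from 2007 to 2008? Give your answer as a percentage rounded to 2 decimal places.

0.85%

Real GDP 2007 = 1745.6/1.000 = 1745.60.
Real GDP 2008 = 1871.4/1.063 = 1760.49.
Change = 1760.49/1745.60 − 1 = 0.0085.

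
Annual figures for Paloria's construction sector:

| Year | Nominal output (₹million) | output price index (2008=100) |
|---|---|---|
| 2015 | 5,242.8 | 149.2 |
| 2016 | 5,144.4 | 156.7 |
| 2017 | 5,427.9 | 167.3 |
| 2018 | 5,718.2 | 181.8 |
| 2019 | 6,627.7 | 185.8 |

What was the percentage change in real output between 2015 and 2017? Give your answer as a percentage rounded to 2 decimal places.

-7.67%

Real output 2015 = 5242.8/1.492 = 3513.94.
Real output 2017 = 5427.9/1.673 = 3244.41.
Change = 3244.41/3513.94 − 1 = -0.0767.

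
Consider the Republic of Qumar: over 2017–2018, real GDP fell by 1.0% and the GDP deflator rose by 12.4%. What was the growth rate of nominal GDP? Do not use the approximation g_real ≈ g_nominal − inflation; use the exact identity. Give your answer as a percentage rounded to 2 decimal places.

11.28%

(1 + g_nom) = (1 + g_real)(1 + π) = 0.9900 × 1.1240 = 1.11276.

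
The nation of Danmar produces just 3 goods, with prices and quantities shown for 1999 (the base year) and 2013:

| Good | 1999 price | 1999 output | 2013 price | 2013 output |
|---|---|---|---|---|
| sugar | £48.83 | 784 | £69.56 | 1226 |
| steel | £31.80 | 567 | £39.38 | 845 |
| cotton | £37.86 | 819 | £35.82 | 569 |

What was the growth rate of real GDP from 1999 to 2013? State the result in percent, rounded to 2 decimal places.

24.00%

Real GDP 1999 = Nominal GDP 1999 = 48.83·784 + 31.80·567 + 37.86·819 = 87320.66.
Real GDP 2013 (at 1999 prices) = 48.83·1226 + 31.80·845 + 37.86·569 = 108278.92.
Real growth = 108278.92/87320.66 − 1 = 0.2400.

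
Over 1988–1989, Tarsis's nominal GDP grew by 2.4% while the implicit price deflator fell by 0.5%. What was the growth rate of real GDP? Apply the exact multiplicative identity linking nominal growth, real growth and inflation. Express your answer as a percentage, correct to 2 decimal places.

2.91%

(1 + g_nom) = (1 + g_real)(1 + π), so g_real = 1.0240 / 0.9950 − 1 = 0.02915.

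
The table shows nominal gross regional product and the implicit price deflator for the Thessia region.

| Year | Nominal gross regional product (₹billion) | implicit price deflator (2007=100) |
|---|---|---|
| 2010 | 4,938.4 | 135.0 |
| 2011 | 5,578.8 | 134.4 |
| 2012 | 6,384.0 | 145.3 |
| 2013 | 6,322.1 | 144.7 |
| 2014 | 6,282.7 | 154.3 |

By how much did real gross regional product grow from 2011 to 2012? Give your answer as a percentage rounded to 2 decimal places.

5.85%

Real gross regional product 2011 = 5578.8/1.344 = 4150.89.
Real gross regional product 2012 = 6384.0/1.453 = 4393.67.
Change = 4393.67/4150.89 − 1 = 0.0585.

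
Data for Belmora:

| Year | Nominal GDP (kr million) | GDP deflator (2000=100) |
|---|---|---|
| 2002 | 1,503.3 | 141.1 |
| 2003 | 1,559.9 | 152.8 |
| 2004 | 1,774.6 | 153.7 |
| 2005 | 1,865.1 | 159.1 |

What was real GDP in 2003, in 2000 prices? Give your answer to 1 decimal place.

kr 1,020.9 million

Real GDP 2003 = 1559.9 / 1.528 = 1020.88.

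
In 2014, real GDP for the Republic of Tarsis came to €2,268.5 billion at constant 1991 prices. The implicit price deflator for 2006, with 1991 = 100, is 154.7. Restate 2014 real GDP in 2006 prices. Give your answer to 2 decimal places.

€3,509.37 billion

Real GDP in 2006 prices = Real GDP in 1991 prices × (P_2006/P_1991) = 2268.5 × 1.547 = 3509.37.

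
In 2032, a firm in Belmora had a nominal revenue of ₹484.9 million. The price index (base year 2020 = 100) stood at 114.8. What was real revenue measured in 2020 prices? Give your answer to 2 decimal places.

Real revenue = Nominal / (price index/100) = 484.9 / 1.148 = 422.39.

₹422.39 million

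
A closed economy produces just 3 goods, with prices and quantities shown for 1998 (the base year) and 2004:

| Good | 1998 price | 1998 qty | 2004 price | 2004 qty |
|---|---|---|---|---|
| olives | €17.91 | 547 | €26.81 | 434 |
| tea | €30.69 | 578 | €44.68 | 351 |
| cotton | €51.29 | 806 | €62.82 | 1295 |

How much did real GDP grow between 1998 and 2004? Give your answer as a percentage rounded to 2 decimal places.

23.36%

Real GDP 1998 = Nominal GDP 1998 = 17.91·547 + 30.69·578 + 51.29·806 = 68875.33.
Real GDP 2004 (at 1998 prices) = 17.91·434 + 30.69·351 + 51.29·1295 = 84965.68.
Real growth = 84965.68/68875.33 − 1 = 0.2336.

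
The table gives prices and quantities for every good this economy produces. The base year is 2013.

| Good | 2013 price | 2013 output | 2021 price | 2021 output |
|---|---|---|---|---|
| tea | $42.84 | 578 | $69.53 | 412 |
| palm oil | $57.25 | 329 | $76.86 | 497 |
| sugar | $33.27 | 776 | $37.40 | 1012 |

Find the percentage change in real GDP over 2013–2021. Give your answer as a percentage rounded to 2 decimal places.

Real GDP 2013 = Nominal GDP 2013 = 42.84·578 + 57.25·329 + 33.27·776 = 69414.29.
Real GDP 2021 (at 2013 prices) = 42.84·412 + 57.25·497 + 33.27·1012 = 79772.57.
Real growth = 79772.57/69414.29 − 1 = 0.1492.

14.92%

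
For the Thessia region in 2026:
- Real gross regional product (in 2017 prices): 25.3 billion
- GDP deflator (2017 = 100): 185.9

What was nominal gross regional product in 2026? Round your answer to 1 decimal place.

Nominal gross regional product = Real × (GDP deflator/100) = 25.3 × 1.859 = 47.03.

47.0 billion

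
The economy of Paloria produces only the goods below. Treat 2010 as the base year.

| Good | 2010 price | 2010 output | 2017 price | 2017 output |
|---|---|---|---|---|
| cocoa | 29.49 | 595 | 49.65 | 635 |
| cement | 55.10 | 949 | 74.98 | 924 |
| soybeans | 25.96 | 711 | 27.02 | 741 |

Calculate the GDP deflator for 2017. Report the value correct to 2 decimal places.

135.96

Nominal GDP 2017 = 49.65·635 + 74.98·924 + 27.02·741 = 120831.09.
Real GDP 2017 (at 2010 prices) = 29.49·635 + 55.10·924 + 25.96·741 = 88874.91.
Deflator = Nominal/Real × 100 = 120831.09/88874.91 × 100 = 135.956.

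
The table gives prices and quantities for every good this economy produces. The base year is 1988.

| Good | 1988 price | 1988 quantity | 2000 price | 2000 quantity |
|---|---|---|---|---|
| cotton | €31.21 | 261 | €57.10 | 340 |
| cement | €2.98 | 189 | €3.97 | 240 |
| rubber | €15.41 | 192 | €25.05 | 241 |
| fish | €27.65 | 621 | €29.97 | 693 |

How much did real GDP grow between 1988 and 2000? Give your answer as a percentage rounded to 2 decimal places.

18.60%

Real GDP 1988 = Nominal GDP 1988 = 31.21·261 + 2.98·189 + 15.41·192 + 27.65·621 = 28838.40.
Real GDP 2000 (at 1988 prices) = 31.21·340 + 2.98·240 + 15.41·241 + 27.65·693 = 34201.86.
Real growth = 34201.86/28838.40 − 1 = 0.1860.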